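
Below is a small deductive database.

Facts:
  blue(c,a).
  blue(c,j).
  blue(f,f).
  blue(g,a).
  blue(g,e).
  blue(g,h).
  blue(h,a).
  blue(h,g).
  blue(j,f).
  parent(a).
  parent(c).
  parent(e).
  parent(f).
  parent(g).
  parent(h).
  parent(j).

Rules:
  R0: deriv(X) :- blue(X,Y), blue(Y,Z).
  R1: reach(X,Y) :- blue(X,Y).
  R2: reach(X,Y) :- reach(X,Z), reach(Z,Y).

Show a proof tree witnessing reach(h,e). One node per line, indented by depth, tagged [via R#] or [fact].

reach(h,e)  [via R2]
  reach(h,g)  [via R1]
    blue(h,g)  [fact]
  reach(g,e)  [via R1]
    blue(g,e)  [fact]

round 1: derive reach(c,a) via R1 from blue(c,a)
round 1: derive reach(c,j) via R1 from blue(c,j)
round 1: derive reach(f,f) via R1 from blue(f,f)
round 1: derive reach(g,a) via R1 from blue(g,a)
round 1: derive reach(g,e) via R1 from blue(g,e)
round 1: derive reach(g,h) via R1 from blue(g,h)
round 1: derive reach(h,a) via R1 from blue(h,a)
round 1: derive reach(h,g) via R1 from blue(h,g)
round 1: derive reach(j,f) via R1 from blue(j,f)
round 2: derive reach(c,f) via R2 from reach(c,j), reach(j,f)
round 2: derive reach(g,g) via R2 from reach(g,h), reach(h,g)
round 2: derive reach(h,e) via R2 from reach(h,g), reach(g,e)
round 2: derive reach(h,h) via R2 from reach(h,g), reach(g,h)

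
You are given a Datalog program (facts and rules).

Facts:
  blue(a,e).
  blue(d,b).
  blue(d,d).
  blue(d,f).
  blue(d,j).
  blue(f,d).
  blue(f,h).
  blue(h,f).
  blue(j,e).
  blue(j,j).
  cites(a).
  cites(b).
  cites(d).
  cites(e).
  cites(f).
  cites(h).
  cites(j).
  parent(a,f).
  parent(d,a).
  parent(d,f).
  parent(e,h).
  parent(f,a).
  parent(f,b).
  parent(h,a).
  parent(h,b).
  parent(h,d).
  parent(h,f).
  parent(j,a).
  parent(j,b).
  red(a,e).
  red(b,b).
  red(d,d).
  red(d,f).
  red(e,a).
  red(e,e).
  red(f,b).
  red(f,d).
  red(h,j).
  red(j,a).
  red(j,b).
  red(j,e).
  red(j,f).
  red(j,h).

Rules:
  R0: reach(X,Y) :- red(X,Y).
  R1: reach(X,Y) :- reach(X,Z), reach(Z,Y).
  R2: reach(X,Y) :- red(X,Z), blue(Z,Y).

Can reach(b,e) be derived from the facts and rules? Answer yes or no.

round 1: derive reach(a,e) via R0 from red(a,e)
round 1: derive reach(b,b) via R0 from red(b,b)
round 1: derive reach(d,d) via R0 from red(d,d)
round 1: derive reach(d,f) via R0 from red(d,f)
round 1: derive reach(e,a) via R0 from red(e,a)
round 1: derive reach(e,e) via R0 from red(e,e)
round 1: derive reach(f,b) via R0 from red(f,b)
round 1: derive reach(f,d) via R0 from red(f,d)
round 1: derive reach(h,j) via R0 from red(h,j)
round 1: derive reach(j,a) via R0 from red(j,a)
round 1: derive reach(j,b) via R0 from red(j,b)
round 1: derive reach(j,e) via R0 from red(j,e)
round 1: derive reach(j,f) via R0 from red(j,f)
round 1: derive reach(j,h) via R0 from red(j,h)
round 1: derive reach(d,b) via R2 from red(d,d), blue(d,b)
round 1: derive reach(d,h) via R2 from red(d,f), blue(f,h)
round 1: derive reach(d,j) via R2 from red(d,d), blue(d,j)
round 1: derive reach(f,f) via R2 from red(f,d), blue(d,f)
round 1: derive reach(f,j) via R2 from red(f,d), blue(d,j)
round 1: derive reach(h,e) via R2 from red(h,j), blue(j,e)
round 1: derive reach(j,d) via R2 from red(j,f), blue(f,d)
round 2: derive reach(a,a) via R1 from reach(a,e), reach(e,a)
round 2: derive reach(d,a) via R1 from reach(d,j), reach(j,a)
round 2: derive reach(d,e) via R1 from reach(d,h), reach(h,e)
round 2: derive reach(f,a) via R1 from reach(f,j), reach(j,a)
round 2: derive reach(f,e) via R1 from reach(f,j), reach(j,e)
round 2: derive reach(f,h) via R1 from reach(f,d), reach(d,h)
round 2: derive reach(h,a) via R1 from reach(h,e), reach(e,a)
round 2: derive reach(h,b) via R1 from reach(h,j), reach(j,b)
round 2: derive reach(h,d) via R1 from reach(h,j), reach(j,d)
round 2: derive reach(h,f) via R1 from reach(h,j), reach(j,f)
round 2: derive reach(h,h) via R1 from reach(h,j), reach(j,h)
round 2: derive reach(j,j) via R1 from reach(j,d), reach(d,j)

no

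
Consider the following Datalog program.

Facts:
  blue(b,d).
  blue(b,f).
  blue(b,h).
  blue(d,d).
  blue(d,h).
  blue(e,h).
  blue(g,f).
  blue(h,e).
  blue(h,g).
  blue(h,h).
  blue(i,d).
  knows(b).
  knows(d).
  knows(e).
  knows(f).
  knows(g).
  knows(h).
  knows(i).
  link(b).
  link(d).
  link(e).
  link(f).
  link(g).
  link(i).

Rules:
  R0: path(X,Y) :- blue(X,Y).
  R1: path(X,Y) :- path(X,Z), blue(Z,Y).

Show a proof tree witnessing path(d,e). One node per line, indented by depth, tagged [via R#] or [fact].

round 1: derive path(b,d) via R0 from blue(b,d)
round 1: derive path(b,f) via R0 from blue(b,f)
round 1: derive path(b,h) via R0 from blue(b,h)
round 1: derive path(d,d) via R0 from blue(d,d)
round 1: derive path(d,h) via R0 from blue(d,h)
round 1: derive path(e,h) via R0 from blue(e,h)
round 1: derive path(g,f) via R0 from blue(g,f)
round 1: derive path(h,e) via R0 from blue(h,e)
round 1: derive path(h,g) via R0 from blue(h,g)
round 1: derive path(h,h) via R0 from blue(h,h)
round 1: derive path(i,d) via R0 from blue(i,d)
round 2: derive path(b,e) via R1 from path(b,h), blue(h,e)
round 2: derive path(b,g) via R1 from path(b,h), blue(h,g)
round 2: derive path(d,e) via R1 from path(d,h), blue(h,e)
round 2: derive path(d,g) via R1 from path(d,h), blue(h,g)
round 2: derive path(e,e) via R1 from path(e,h), blue(h,e)
round 2: derive path(e,g) via R1 from path(e,h), blue(h,g)
round 2: derive path(h,f) via R1 from path(h,g), blue(g,f)
round 2: derive path(i,h) via R1 from path(i,d), blue(d,h)
round 3: derive path(d,f) via R1 from path(d,g), blue(g,f)
round 3: derive path(e,f) via R1 from path(e,g), blue(g,f)
round 3: derive path(i,e) via R1 from path(i,h), blue(h,e)
round 3: derive path(i,g) via R1 from path(i,h), blue(h,g)
round 4: derive path(i,f) via R1 from path(i,g), blue(g,f)

path(d,e)  [via R1]
  path(d,h)  [via R0]
    blue(d,h)  [fact]
  blue(h,e)  [fact]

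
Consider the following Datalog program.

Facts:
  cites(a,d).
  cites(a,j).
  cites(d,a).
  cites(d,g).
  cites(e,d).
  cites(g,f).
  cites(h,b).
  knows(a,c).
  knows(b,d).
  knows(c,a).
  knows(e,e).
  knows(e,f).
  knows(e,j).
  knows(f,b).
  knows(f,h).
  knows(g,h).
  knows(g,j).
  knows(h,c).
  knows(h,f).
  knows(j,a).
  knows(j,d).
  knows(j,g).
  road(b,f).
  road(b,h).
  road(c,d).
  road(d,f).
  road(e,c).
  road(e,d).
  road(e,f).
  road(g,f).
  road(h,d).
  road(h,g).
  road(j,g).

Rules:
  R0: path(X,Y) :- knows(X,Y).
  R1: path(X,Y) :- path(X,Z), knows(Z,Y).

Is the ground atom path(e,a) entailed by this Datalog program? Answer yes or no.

round 1: derive path(a,c) via R0 from knows(a,c)
round 1: derive path(b,d) via R0 from knows(b,d)
round 1: derive path(c,a) via R0 from knows(c,a)
round 1: derive path(e,e) via R0 from knows(e,e)
round 1: derive path(e,f) via R0 from knows(e,f)
round 1: derive path(e,j) via R0 from knows(e,j)
round 1: derive path(f,b) via R0 from knows(f,b)
round 1: derive path(f,h) via R0 from knows(f,h)
round 1: derive path(g,h) via R0 from knows(g,h)
round 1: derive path(g,j) via R0 from knows(g,j)
round 1: derive path(h,c) via R0 from knows(h,c)
round 1: derive path(h,f) via R0 from knows(h,f)
round 1: derive path(j,a) via R0 from knows(j,a)
round 1: derive path(j,d) via R0 from knows(j,d)
round 1: derive path(j,g) via R0 from knows(j,g)
round 2: derive path(a,a) via R1 from path(a,c), knows(c,a)
round 2: derive path(c,c) via R1 from path(c,a), knows(a,c)
round 2: derive path(e,a) via R1 from path(e,j), knows(j,a)
round 2: derive path(e,b) via R1 from path(e,f), knows(f,b)
round 2: derive path(e,d) via R1 from path(e,j), knows(j,d)
round 2: derive path(e,g) via R1 from path(e,j), knows(j,g)
round 2: derive path(e,h) via R1 from path(e,f), knows(f,h)
round 2: derive path(f,c) via R1 from path(f,h), knows(h,c)
round 2: derive path(f,d) via R1 from path(f,b), knows(b,d)
round 2: derive path(f,f) via R1 from path(f,h), knows(h,f)
round 2: derive path(g,a) via R1 from path(g,j), knows(j,a)
round 2: derive path(g,c) via R1 from path(g,h), knows(h,c)
round 2: derive path(g,d) via R1 from path(g,j), knows(j,d)
round 2: derive path(g,f) via R1 from path(g,h), knows(h,f)
round 2: derive path(g,g) via R1 from path(g,j), knows(j,g)
round 2: derive path(h,a) via R1 from path(h,c), knows(c,a)
round 2: derive path(h,b) via R1 from path(h,f), knows(f,b)
round 2: derive path(h,h) via R1 from path(h,f), knows(f,h)
round 2: derive path(j,c) via R1 from path(j,a), knows(a,c)
round 2: derive path(j,h) via R1 from path(j,g), knows(g,h)
round 2: derive path(j,j) via R1 from path(j,g), knows(g,j)
round 3: derive path(e,c) via R1 from path(e,a), knows(a,c)
round 3: derive path(f,a) via R1 from path(f,c), knows(c,a)
round 3: derive path(g,b) via R1 from path(g,f), knows(f,b)
round 3: derive path(h,d) via R1 from path(h,b), knows(b,d)
round 3: derive path(j,f) via R1 from path(j,h), knows(h,f)
round 4: derive path(j,b) via R1 from path(j,f), knows(f,b)

yes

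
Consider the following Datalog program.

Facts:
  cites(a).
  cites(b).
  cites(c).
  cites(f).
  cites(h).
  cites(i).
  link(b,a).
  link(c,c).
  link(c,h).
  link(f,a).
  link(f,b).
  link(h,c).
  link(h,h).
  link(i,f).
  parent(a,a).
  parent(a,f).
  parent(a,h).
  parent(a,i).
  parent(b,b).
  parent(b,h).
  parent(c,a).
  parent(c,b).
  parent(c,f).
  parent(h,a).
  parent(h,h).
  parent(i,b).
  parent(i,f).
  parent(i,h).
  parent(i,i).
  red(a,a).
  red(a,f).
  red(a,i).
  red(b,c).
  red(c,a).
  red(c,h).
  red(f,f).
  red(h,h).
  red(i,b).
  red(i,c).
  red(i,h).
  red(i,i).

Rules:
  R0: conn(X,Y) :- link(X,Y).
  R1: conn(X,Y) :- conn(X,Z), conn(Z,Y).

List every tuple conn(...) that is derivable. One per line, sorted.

conn(b,a)
conn(c,c)
conn(c,h)
conn(f,a)
conn(f,b)
conn(h,c)
conn(h,h)
conn(i,a)
conn(i,b)
conn(i,f)

round 1: derive conn(b,a) via R0 from link(b,a)
round 1: derive conn(c,c) via R0 from link(c,c)
round 1: derive conn(c,h) via R0 from link(c,h)
round 1: derive conn(f,a) via R0 from link(f,a)
round 1: derive conn(f,b) via R0 from link(f,b)
round 1: derive conn(h,c) via R0 from link(h,c)
round 1: derive conn(h,h) via R0 from link(h,h)
round 1: derive conn(i,f) via R0 from link(i,f)
round 2: derive conn(i,a) via R1 from conn(i,f), conn(f,a)
round 2: derive conn(i,b) via R1 from conn(i,f), conn(f,b)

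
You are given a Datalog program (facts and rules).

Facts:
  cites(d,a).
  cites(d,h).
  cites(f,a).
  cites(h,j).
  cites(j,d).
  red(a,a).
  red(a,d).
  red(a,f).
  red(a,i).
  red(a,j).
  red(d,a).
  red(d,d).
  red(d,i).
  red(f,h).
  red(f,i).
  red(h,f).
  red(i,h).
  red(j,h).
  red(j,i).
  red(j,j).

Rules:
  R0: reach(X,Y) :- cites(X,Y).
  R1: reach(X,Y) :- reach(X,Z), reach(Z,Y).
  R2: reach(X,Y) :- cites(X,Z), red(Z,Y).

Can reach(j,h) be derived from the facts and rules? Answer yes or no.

round 1: derive reach(d,a) via R0 from cites(d,a)
round 1: derive reach(d,h) via R0 from cites(d,h)
round 1: derive reach(f,a) via R0 from cites(f,a)
round 1: derive reach(h,j) via R0 from cites(h,j)
round 1: derive reach(j,d) via R0 from cites(j,d)
round 1: derive reach(d,d) via R2 from cites(d,a), red(a,d)
round 1: derive reach(d,f) via R2 from cites(d,a), red(a,f)
round 1: derive reach(d,i) via R2 from cites(d,a), red(a,i)
round 1: derive reach(d,j) via R2 from cites(d,a), red(a,j)
round 1: derive reach(f,d) via R2 from cites(f,a), red(a,d)
round 1: derive reach(f,f) via R2 from cites(f,a), red(a,f)
round 1: derive reach(f,i) via R2 from cites(f,a), red(a,i)
round 1: derive reach(f,j) via R2 from cites(f,a), red(a,j)
round 1: derive reach(h,h) via R2 from cites(h,j), red(j,h)
round 1: derive reach(h,i) via R2 from cites(h,j), red(j,i)
round 1: derive reach(j,a) via R2 from cites(j,d), red(d,a)
round 1: derive reach(j,i) via R2 from cites(j,d), red(d,i)
round 2: derive reach(f,h) via R1 from reach(f,d), reach(d,h)
round 2: derive reach(h,a) via R1 from reach(h,j), reach(j,a)
round 2: derive reach(h,d) via R1 from reach(h,j), reach(j,d)
round 2: derive reach(j,f) via R1 from reach(j,d), reach(d,f)
round 2: derive reach(j,h) via R1 from reach(j,d), reach(d,h)
round 2: derive reach(j,j) via R1 from reach(j,d), reach(d,j)
round 3: derive reach(h,f) via R1 from reach(h,d), reach(d,f)

yes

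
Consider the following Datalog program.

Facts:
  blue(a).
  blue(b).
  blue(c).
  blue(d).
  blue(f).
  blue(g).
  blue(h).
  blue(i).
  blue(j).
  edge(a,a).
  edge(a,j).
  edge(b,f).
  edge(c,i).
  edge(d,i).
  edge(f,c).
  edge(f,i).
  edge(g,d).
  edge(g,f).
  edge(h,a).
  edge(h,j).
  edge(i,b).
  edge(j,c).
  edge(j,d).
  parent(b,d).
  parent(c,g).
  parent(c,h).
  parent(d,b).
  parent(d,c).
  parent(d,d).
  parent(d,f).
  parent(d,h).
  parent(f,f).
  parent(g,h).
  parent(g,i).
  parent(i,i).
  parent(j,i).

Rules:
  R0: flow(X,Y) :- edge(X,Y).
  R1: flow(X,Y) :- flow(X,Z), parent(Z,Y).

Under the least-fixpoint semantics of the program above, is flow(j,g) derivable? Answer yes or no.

yes

round 1: derive flow(a,a) via R0 from edge(a,a)
round 1: derive flow(a,j) via R0 from edge(a,j)
round 1: derive flow(b,f) via R0 from edge(b,f)
round 1: derive flow(c,i) via R0 from edge(c,i)
round 1: derive flow(d,i) via R0 from edge(d,i)
round 1: derive flow(f,c) via R0 from edge(f,c)
round 1: derive flow(f,i) via R0 from edge(f,i)
round 1: derive flow(g,d) via R0 from edge(g,d)
round 1: derive flow(g,f) via R0 from edge(g,f)
round 1: derive flow(h,a) via R0 from edge(h,a)
round 1: derive flow(h,j) via R0 from edge(h,j)
round 1: derive flow(i,b) via R0 from edge(i,b)
round 1: derive flow(j,c) via R0 from edge(j,c)
round 1: derive flow(j,d) via R0 from edge(j,d)
round 2: derive flow(a,i) via R1 from flow(a,j), parent(j,i)
round 2: derive flow(f,g) via R1 from flow(f,c), parent(c,g)
round 2: derive flow(f,h) via R1 from flow(f,c), parent(c,h)
round 2: derive flow(g,b) via R1 from flow(g,d), parent(d,b)
round 2: derive flow(g,c) via R1 from flow(g,d), parent(d,c)
round 2: derive flow(g,h) via R1 from flow(g,d), parent(d,h)
round 2: derive flow(h,i) via R1 from flow(h,j), parent(j,i)
round 2: derive flow(i,d) via R1 from flow(i,b), parent(b,d)
round 2: derive flow(j,b) via R1 from flow(j,d), parent(d,b)
round 2: derive flow(j,f) via R1 from flow(j,d), parent(d,f)
round 2: derive flow(j,g) via R1 from flow(j,c), parent(c,g)
round 2: derive flow(j,h) via R1 from flow(j,c), parent(c,h)
round 3: derive flow(g,g) via R1 from flow(g,c), parent(c,g)
round 3: derive flow(i,c) via R1 from flow(i,d), parent(d,c)
round 3: derive flow(i,f) via R1 from flow(i,d), parent(d,f)
round 3: derive flow(i,h) via R1 from flow(i,d), parent(d,h)
round 3: derive flow(j,i) via R1 from flow(j,g), parent(g,i)
round 4: derive flow(g,i) via R1 from flow(g,g), parent(g,i)
round 4: derive flow(i,g) via R1 from flow(i,c), parent(c,g)
round 5: derive flow(i,i) via R1 from flow(i,g), parent(g,i)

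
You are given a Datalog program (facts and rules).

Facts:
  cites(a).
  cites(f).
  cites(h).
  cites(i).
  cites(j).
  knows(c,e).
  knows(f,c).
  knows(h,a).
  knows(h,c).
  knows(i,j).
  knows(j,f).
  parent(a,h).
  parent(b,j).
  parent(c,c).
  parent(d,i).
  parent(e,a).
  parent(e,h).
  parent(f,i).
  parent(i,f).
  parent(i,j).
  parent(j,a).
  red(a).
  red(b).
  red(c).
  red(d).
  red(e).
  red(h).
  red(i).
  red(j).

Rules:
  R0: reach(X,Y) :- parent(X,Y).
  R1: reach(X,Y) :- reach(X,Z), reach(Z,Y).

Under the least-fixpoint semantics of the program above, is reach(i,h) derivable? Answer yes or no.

yes

round 1: derive reach(a,h) via R0 from parent(a,h)
round 1: derive reach(b,j) via R0 from parent(b,j)
round 1: derive reach(c,c) via R0 from parent(c,c)
round 1: derive reach(d,i) via R0 from parent(d,i)
round 1: derive reach(e,a) via R0 from parent(e,a)
round 1: derive reach(e,h) via R0 from parent(e,h)
round 1: derive reach(f,i) via R0 from parent(f,i)
round 1: derive reach(i,f) via R0 from parent(i,f)
round 1: derive reach(i,j) via R0 from parent(i,j)
round 1: derive reach(j,a) via R0 from parent(j,a)
round 2: derive reach(b,a) via R1 from reach(b,j), reach(j,a)
round 2: derive reach(d,f) via R1 from reach(d,i), reach(i,f)
round 2: derive reach(d,j) via R1 from reach(d,i), reach(i,j)
round 2: derive reach(f,f) via R1 from reach(f,i), reach(i,f)
round 2: derive reach(f,j) via R1 from reach(f,i), reach(i,j)
round 2: derive reach(i,a) via R1 from reach(i,j), reach(j,a)
round 2: derive reach(i,i) via R1 from reach(i,f), reach(f,i)
round 2: derive reach(j,h) via R1 from reach(j,a), reach(a,h)
round 3: derive reach(b,h) via R1 from reach(b,a), reach(a,h)
round 3: derive reach(d,a) via R1 from reach(d,i), reach(i,a)
round 3: derive reach(d,h) via R1 from reach(d,j), reach(j,h)
round 3: derive reach(f,a) via R1 from reach(f,i), reach(i,a)
round 3: derive reach(f,h) via R1 from reach(f,j), reach(j,h)
round 3: derive reach(i,h) via R1 from reach(i,a), reach(a,h)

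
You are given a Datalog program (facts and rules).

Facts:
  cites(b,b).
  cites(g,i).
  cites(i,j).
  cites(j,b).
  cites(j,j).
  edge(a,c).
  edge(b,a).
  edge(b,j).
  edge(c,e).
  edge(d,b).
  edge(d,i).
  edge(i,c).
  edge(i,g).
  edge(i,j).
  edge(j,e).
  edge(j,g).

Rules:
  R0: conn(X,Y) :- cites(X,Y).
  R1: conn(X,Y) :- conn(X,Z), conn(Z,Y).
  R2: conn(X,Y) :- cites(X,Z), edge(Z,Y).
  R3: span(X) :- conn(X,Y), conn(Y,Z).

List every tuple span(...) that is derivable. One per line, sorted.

round 1: derive conn(b,b) via R0 from cites(b,b)
round 1: derive conn(g,i) via R0 from cites(g,i)
round 1: derive conn(i,j) via R0 from cites(i,j)
round 1: derive conn(j,b) via R0 from cites(j,b)
round 1: derive conn(j,j) via R0 from cites(j,j)
round 1: derive conn(b,a) via R2 from cites(b,b), edge(b,a)
round 1: derive conn(b,j) via R2 from cites(b,b), edge(b,j)
round 1: derive conn(g,c) via R2 from cites(g,i), edge(i,c)
round 1: derive conn(g,g) via R2 from cites(g,i), edge(i,g)
round 1: derive conn(g,j) via R2 from cites(g,i), edge(i,j)
round 1: derive conn(i,e) via R2 from cites(i,j), edge(j,e)
round 1: derive conn(i,g) via R2 from cites(i,j), edge(j,g)
round 1: derive conn(j,a) via R2 from cites(j,b), edge(b,a)
round 1: derive conn(j,e) via R2 from cites(j,j), edge(j,e)
round 1: derive conn(j,g) via R2 from cites(j,j), edge(j,g)
round 2: derive conn(b,e) via R1 from conn(b,j), conn(j,e)
round 2: derive conn(b,g) via R1 from conn(b,j), conn(j,g)
round 2: derive conn(g,a) via R1 from conn(g,j), conn(j,a)
round 2: derive conn(g,b) via R1 from conn(g,j), conn(j,b)
round 2: derive conn(g,e) via R1 from conn(g,i), conn(i,e)
round 2: derive conn(i,a) via R1 from conn(i,j), conn(j,a)
round 2: derive conn(i,b) via R1 from conn(i,j), conn(j,b)
round 2: derive conn(i,c) via R1 from conn(i,g), conn(g,c)
round 2: derive conn(i,i) via R1 from conn(i,g), conn(g,i)
round 2: derive conn(j,c) via R1 from conn(j,g), conn(g,c)
round 2: derive conn(j,i) via R1 from conn(j,g), conn(g,i)
round 2: derive span(b) via R3 from conn(b,b), conn(b,a)
round 2: derive span(g) via R3 from conn(g,g), conn(g,c)
round 2: derive span(i) via R3 from conn(i,g), conn(g,c)
round 2: derive span(j) via R3 from conn(j,b), conn(b,a)
round 3: derive conn(b,c) via R1 from conn(b,g), conn(g,c)
round 3: derive conn(b,i) via R1 from conn(b,g), conn(g,i)

span(b)
span(g)
span(i)
span(j)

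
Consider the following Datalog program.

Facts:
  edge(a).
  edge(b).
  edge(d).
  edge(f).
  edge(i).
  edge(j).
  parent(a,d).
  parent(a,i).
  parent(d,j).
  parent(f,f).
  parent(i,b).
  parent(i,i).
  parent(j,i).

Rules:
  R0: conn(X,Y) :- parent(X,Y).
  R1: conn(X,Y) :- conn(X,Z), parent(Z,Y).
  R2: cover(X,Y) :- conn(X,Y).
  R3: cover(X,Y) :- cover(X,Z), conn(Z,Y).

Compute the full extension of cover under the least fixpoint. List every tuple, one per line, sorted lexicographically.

cover(a,b)
cover(a,d)
cover(a,i)
cover(a,j)
cover(d,b)
cover(d,i)
cover(d,j)
cover(f,f)
cover(i,b)
cover(i,i)
cover(j,b)
cover(j,i)

round 1: derive conn(a,d) via R0 from parent(a,d)
round 1: derive conn(a,i) via R0 from parent(a,i)
round 1: derive conn(d,j) via R0 from parent(d,j)
round 1: derive conn(f,f) via R0 from parent(f,f)
round 1: derive conn(i,b) via R0 from parent(i,b)
round 1: derive conn(i,i) via R0 from parent(i,i)
round 1: derive conn(j,i) via R0 from parent(j,i)
round 2: derive conn(a,b) via R1 from conn(a,i), parent(i,b)
round 2: derive conn(a,j) via R1 from conn(a,d), parent(d,j)
round 2: derive conn(d,i) via R1 from conn(d,j), parent(j,i)
round 2: derive conn(j,b) via R1 from conn(j,i), parent(i,b)
round 2: derive cover(a,d) via R2 from conn(a,d)
round 2: derive cover(a,i) via R2 from conn(a,i)
round 2: derive cover(d,j) via R2 from conn(d,j)
round 2: derive cover(f,f) via R2 from conn(f,f)
round 2: derive cover(i,b) via R2 from conn(i,b)
round 2: derive cover(i,i) via R2 from conn(i,i)
round 2: derive cover(j,i) via R2 from conn(j,i)
round 3: derive conn(d,b) via R1 from conn(d,i), parent(i,b)
round 3: derive cover(a,b) via R2 from conn(a,b)
round 3: derive cover(a,j) via R2 from conn(a,j)
round 3: derive cover(d,i) via R2 from conn(d,i)
round 3: derive cover(j,b) via R2 from conn(j,b)
round 3: derive cover(d,b) via R3 from cover(d,j), conn(j,b)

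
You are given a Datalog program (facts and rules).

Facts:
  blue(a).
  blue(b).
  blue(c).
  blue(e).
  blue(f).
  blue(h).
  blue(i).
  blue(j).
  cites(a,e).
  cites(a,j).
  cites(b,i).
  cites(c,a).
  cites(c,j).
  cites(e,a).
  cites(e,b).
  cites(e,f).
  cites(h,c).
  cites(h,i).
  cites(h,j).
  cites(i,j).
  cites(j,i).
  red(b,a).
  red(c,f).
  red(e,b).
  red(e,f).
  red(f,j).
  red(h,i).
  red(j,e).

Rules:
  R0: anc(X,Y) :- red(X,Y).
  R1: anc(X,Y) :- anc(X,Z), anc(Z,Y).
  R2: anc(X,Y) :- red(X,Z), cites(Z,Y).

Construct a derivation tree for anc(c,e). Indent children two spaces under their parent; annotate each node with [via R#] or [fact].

round 1: derive anc(b,a) via R0 from red(b,a)
round 1: derive anc(c,f) via R0 from red(c,f)
round 1: derive anc(e,b) via R0 from red(e,b)
round 1: derive anc(e,f) via R0 from red(e,f)
round 1: derive anc(f,j) via R0 from red(f,j)
round 1: derive anc(h,i) via R0 from red(h,i)
round 1: derive anc(j,e) via R0 from red(j,e)
round 1: derive anc(b,e) via R2 from red(b,a), cites(a,e)
round 1: derive anc(b,j) via R2 from red(b,a), cites(a,j)
round 1: derive anc(e,i) via R2 from red(e,b), cites(b,i)
round 1: derive anc(f,i) via R2 from red(f,j), cites(j,i)
round 1: derive anc(h,j) via R2 from red(h,i), cites(i,j)
round 1: derive anc(j,a) via R2 from red(j,e), cites(e,a)
round 1: derive anc(j,b) via R2 from red(j,e), cites(e,b)
round 1: derive anc(j,f) via R2 from red(j,e), cites(e,f)
round 2: derive anc(b,b) via R1 from anc(b,e), anc(e,b)
round 2: derive anc(b,f) via R1 from anc(b,e), anc(e,f)
round 2: derive anc(b,i) via R1 from anc(b,e), anc(e,i)
round 2: derive anc(c,i) via R1 from anc(c,f), anc(f,i)
round 2: derive anc(c,j) via R1 from anc(c,f), anc(f,j)
round 2: derive anc(e,a) via R1 from anc(e,b), anc(b,a)
round 2: derive anc(e,e) via R1 from anc(e,b), anc(b,e)
round 2: derive anc(e,j) via R1 from anc(e,b), anc(b,j)
round 2: derive anc(f,a) via R1 from anc(f,j), anc(j,a)
round 2: derive anc(f,b) via R1 from anc(f,j), anc(j,b)
round 2: derive anc(f,e) via R1 from anc(f,j), anc(j,e)
round 2: derive anc(f,f) via R1 from anc(f,j), anc(j,f)
round 2: derive anc(h,a) via R1 from anc(h,j), anc(j,a)
round 2: derive anc(h,b) via R1 from anc(h,j), anc(j,b)
round 2: derive anc(h,e) via R1 from anc(h,j), anc(j,e)
round 2: derive anc(h,f) via R1 from anc(h,j), anc(j,f)
round 2: derive anc(j,i) via R1 from anc(j,e), anc(e,i)
round 2: derive anc(j,j) via R1 from anc(j,b), anc(b,j)
round 3: derive anc(c,a) via R1 from anc(c,f), anc(f,a)
round 3: derive anc(c,b) via R1 from anc(c,f), anc(f,b)
round 3: derive anc(c,e) via R1 from anc(c,f), anc(f,e)

anc(c,e)  [via R1]
  anc(c,f)  [via R0]
    red(c,f)  [fact]
  anc(f,e)  [via R1]
    anc(f,j)  [via R0]
      red(f,j)  [fact]
    anc(j,e)  [via R0]
      red(j,e)  [fact]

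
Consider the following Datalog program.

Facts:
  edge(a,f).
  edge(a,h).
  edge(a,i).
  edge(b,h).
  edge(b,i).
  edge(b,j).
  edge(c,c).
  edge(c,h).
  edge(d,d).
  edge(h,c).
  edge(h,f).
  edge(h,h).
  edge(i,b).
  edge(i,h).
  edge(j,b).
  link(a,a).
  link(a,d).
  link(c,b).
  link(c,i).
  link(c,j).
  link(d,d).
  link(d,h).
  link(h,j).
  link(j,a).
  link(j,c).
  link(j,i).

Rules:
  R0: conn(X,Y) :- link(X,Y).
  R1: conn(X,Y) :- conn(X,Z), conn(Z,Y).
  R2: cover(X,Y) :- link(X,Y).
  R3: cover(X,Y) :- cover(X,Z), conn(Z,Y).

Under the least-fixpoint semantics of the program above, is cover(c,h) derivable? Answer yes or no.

round 1: derive conn(a,a) via R0 from link(a,a)
round 1: derive conn(a,d) via R0 from link(a,d)
round 1: derive conn(c,b) via R0 from link(c,b)
round 1: derive conn(c,i) via R0 from link(c,i)
round 1: derive conn(c,j) via R0 from link(c,j)
round 1: derive conn(d,d) via R0 from link(d,d)
round 1: derive conn(d,h) via R0 from link(d,h)
round 1: derive conn(h,j) via R0 from link(h,j)
round 1: derive conn(j,a) via R0 from link(j,a)
round 1: derive conn(j,c) via R0 from link(j,c)
round 1: derive conn(j,i) via R0 from link(j,i)
round 1: derive cover(a,a) via R2 from link(a,a)
round 1: derive cover(a,d) via R2 from link(a,d)
round 1: derive cover(c,b) via R2 from link(c,b)
round 1: derive cover(c,i) via R2 from link(c,i)
round 1: derive cover(c,j) via R2 from link(c,j)
round 1: derive cover(d,d) via R2 from link(d,d)
round 1: derive cover(d,h) via R2 from link(d,h)
round 1: derive cover(h,j) via R2 from link(h,j)
round 1: derive cover(j,a) via R2 from link(j,a)
round 1: derive cover(j,c) via R2 from link(j,c)
round 1: derive cover(j,i) via R2 from link(j,i)
round 2: derive conn(a,h) via R1 from conn(a,d), conn(d,h)
round 2: derive conn(c,a) via R1 from conn(c,j), conn(j,a)
round 2: derive conn(c,c) via R1 from conn(c,j), conn(j,c)
round 2: derive conn(d,j) via R1 from conn(d,h), conn(h,j)
round 2: derive conn(h,a) via R1 from conn(h,j), conn(j,a)
round 2: derive conn(h,c) via R1 from conn(h,j), conn(j,c)
round 2: derive conn(h,i) via R1 from conn(h,j), conn(j,i)
round 2: derive conn(j,b) via R1 from conn(j,c), conn(c,b)
round 2: derive conn(j,d) via R1 from conn(j,a), conn(a,d)
round 2: derive conn(j,j) via R1 from conn(j,c), conn(c,j)
round 2: derive cover(a,h) via R3 from cover(a,d), conn(d,h)
round 2: derive cover(c,a) via R3 from cover(c,j), conn(j,a)
round 2: derive cover(c,c) via R3 from cover(c,j), conn(j,c)
round 2: derive cover(d,j) via R3 from cover(d,h), conn(h,j)
round 2: derive cover(h,a) via R3 from cover(h,j), conn(j,a)
round 2: derive cover(h,c) via R3 from cover(h,j), conn(j,c)
round 2: derive cover(h,i) via R3 from cover(h,j), conn(j,i)
round 2: derive cover(j,b) via R3 from cover(j,c), conn(c,b)
round 2: derive cover(j,d) via R3 from cover(j,a), conn(a,d)
round 2: derive cover(j,j) via R3 from cover(j,c), conn(c,j)
round 3: derive conn(a,c) via R1 from conn(a,h), conn(h,c)
round 3: derive conn(a,i) via R1 from conn(a,h), conn(h,i)
round 3: derive conn(a,j) via R1 from conn(a,d), conn(d,j)
round 3: derive conn(c,d) via R1 from conn(c,a), conn(a,d)
round 3: derive conn(c,h) via R1 from conn(c,a), conn(a,h)
round 3: derive conn(d,a) via R1 from conn(d,h), conn(h,a)
round 3: derive conn(d,b) via R1 from conn(d,j), conn(j,b)
round 3: derive conn(d,c) via R1 from conn(d,h), conn(h,c)
round 3: derive conn(d,i) via R1 from conn(d,h), conn(h,i)
round 3: derive conn(h,b) via R1 from conn(h,c), conn(c,b)
round 3: derive conn(h,d) via R1 from conn(h,a), conn(a,d)
round 3: derive conn(h,h) via R1 from conn(h,a), conn(a,h)
round 3: derive conn(j,h) via R1 from conn(j,a), conn(a,h)
round 3: derive cover(a,c) via R3 from cover(a,h), conn(h,c)
round 3: derive cover(a,i) via R3 from cover(a,h), conn(h,i)
round 3: derive cover(a,j) via R3 from cover(a,d), conn(d,j)
round 3: derive cover(c,d) via R3 from cover(c,a), conn(a,d)
round 3: derive cover(c,h) via R3 from cover(c,a), conn(a,h)
round 3: derive cover(d,a) via R3 from cover(d,h), conn(h,a)
round 3: derive cover(d,b) via R3 from cover(d,j), conn(j,b)
round 3: derive cover(d,c) via R3 from cover(d,h), conn(h,c)
round 3: derive cover(d,i) via R3 from cover(d,h), conn(h,i)
round 3: derive cover(h,b) via R3 from cover(h,c), conn(c,b)
round 3: derive cover(h,d) via R3 from cover(h,a), conn(a,d)
round 3: derive cover(h,h) via R3 from cover(h,a), conn(a,h)
round 3: derive cover(j,h) via R3 from cover(j,a), conn(a,h)
round 4: derive conn(a,b) via R1 from conn(a,c), conn(c,b)
round 4: derive cover(a,b) via R3 from cover(a,c), conn(c,b)

yes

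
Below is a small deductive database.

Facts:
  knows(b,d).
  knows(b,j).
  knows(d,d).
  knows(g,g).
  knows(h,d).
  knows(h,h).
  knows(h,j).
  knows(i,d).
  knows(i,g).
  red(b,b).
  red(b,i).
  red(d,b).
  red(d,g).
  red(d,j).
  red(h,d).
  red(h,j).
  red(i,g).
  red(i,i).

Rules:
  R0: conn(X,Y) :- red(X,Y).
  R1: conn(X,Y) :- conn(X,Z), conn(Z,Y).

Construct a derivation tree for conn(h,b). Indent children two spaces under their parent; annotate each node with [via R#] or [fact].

round 1: derive conn(b,b) via R0 from red(b,b)
round 1: derive conn(b,i) via R0 from red(b,i)
round 1: derive conn(d,b) via R0 from red(d,b)
round 1: derive conn(d,g) via R0 from red(d,g)
round 1: derive conn(d,j) via R0 from red(d,j)
round 1: derive conn(h,d) via R0 from red(h,d)
round 1: derive conn(h,j) via R0 from red(h,j)
round 1: derive conn(i,g) via R0 from red(i,g)
round 1: derive conn(i,i) via R0 from red(i,i)
round 2: derive conn(b,g) via R1 from conn(b,i), conn(i,g)
round 2: derive conn(d,i) via R1 from conn(d,b), conn(b,i)
round 2: derive conn(h,b) via R1 from conn(h,d), conn(d,b)
round 2: derive conn(h,g) via R1 from conn(h,d), conn(d,g)
round 3: derive conn(h,i) via R1 from conn(h,b), conn(b,i)

conn(h,b)  [via R1]
  conn(h,d)  [via R0]
    red(h,d)  [fact]
  conn(d,b)  [via R0]
    red(d,b)  [fact]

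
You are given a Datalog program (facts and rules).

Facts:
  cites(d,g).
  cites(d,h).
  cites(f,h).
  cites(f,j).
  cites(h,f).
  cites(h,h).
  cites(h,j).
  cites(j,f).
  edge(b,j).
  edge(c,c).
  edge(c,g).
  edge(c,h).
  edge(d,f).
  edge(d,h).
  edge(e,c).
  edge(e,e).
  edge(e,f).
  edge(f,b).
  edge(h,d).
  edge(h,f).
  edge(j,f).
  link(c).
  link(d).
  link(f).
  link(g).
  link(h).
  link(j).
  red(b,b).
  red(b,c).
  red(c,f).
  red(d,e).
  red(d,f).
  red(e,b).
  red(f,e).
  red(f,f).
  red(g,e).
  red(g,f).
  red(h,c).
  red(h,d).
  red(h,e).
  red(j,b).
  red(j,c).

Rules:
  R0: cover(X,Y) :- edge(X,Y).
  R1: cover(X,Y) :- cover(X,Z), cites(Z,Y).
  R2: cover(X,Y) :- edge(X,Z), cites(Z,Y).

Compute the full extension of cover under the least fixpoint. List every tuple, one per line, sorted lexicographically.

cover(b,f)
cover(b,h)
cover(b,j)
cover(c,c)
cover(c,f)
cover(c,g)
cover(c,h)
cover(c,j)
cover(d,f)
cover(d,h)
cover(d,j)
cover(e,c)
cover(e,e)
cover(e,f)
cover(e,h)
cover(e,j)
cover(f,b)
cover(h,d)
cover(h,f)
cover(h,g)
cover(h,h)
cover(h,j)
cover(j,f)
cover(j,h)
cover(j,j)

round 1: derive cover(b,j) via R0 from edge(b,j)
round 1: derive cover(c,c) via R0 from edge(c,c)
round 1: derive cover(c,g) via R0 from edge(c,g)
round 1: derive cover(c,h) via R0 from edge(c,h)
round 1: derive cover(d,f) via R0 from edge(d,f)
round 1: derive cover(d,h) via R0 from edge(d,h)
round 1: derive cover(e,c) via R0 from edge(e,c)
round 1: derive cover(e,e) via R0 from edge(e,e)
round 1: derive cover(e,f) via R0 from edge(e,f)
round 1: derive cover(f,b) via R0 from edge(f,b)
round 1: derive cover(h,d) via R0 from edge(h,d)
round 1: derive cover(h,f) via R0 from edge(h,f)
round 1: derive cover(j,f) via R0 from edge(j,f)
round 1: derive cover(b,f) via R2 from edge(b,j), cites(j,f)
round 1: derive cover(c,f) via R2 from edge(c,h), cites(h,f)
round 1: derive cover(c,j) via R2 from edge(c,h), cites(h,j)
round 1: derive cover(d,j) via R2 from edge(d,f), cites(f,j)
round 1: derive cover(e,h) via R2 from edge(e,f), cites(f,h)
round 1: derive cover(e,j) via R2 from edge(e,f), cites(f,j)
round 1: derive cover(h,g) via R2 from edge(h,d), cites(d,g)
round 1: derive cover(h,h) via R2 from edge(h,d), cites(d,h)
round 1: derive cover(h,j) via R2 from edge(h,f), cites(f,j)
round 1: derive cover(j,h) via R2 from edge(j,f), cites(f,h)
round 1: derive cover(j,j) via R2 from edge(j,f), cites(f,j)
round 2: derive cover(b,h) via R1 from cover(b,f), cites(f,h)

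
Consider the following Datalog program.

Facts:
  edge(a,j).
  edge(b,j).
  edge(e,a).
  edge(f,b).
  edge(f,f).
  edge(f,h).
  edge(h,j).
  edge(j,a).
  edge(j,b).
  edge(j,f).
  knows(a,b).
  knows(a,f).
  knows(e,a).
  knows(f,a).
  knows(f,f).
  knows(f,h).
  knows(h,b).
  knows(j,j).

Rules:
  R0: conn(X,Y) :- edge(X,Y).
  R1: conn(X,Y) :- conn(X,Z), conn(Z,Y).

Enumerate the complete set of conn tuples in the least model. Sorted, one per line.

round 1: derive conn(a,j) via R0 from edge(a,j)
round 1: derive conn(b,j) via R0 from edge(b,j)
round 1: derive conn(e,a) via R0 from edge(e,a)
round 1: derive conn(f,b) via R0 from edge(f,b)
round 1: derive conn(f,f) via R0 from edge(f,f)
round 1: derive conn(f,h) via R0 from edge(f,h)
round 1: derive conn(h,j) via R0 from edge(h,j)
round 1: derive conn(j,a) via R0 from edge(j,a)
round 1: derive conn(j,b) via R0 from edge(j,b)
round 1: derive conn(j,f) via R0 from edge(j,f)
round 2: derive conn(a,a) via R1 from conn(a,j), conn(j,a)
round 2: derive conn(a,b) via R1 from conn(a,j), conn(j,b)
round 2: derive conn(a,f) via R1 from conn(a,j), conn(j,f)
round 2: derive conn(b,a) via R1 from conn(b,j), conn(j,a)
round 2: derive conn(b,b) via R1 from conn(b,j), conn(j,b)
round 2: derive conn(b,f) via R1 from conn(b,j), conn(j,f)
round 2: derive conn(e,j) via R1 from conn(e,a), conn(a,j)
round 2: derive conn(f,j) via R1 from conn(f,b), conn(b,j)
round 2: derive conn(h,a) via R1 from conn(h,j), conn(j,a)
round 2: derive conn(h,b) via R1 from conn(h,j), conn(j,b)
round 2: derive conn(h,f) via R1 from conn(h,j), conn(j,f)
round 2: derive conn(j,h) via R1 from conn(j,f), conn(f,h)
round 2: derive conn(j,j) via R1 from conn(j,a), conn(a,j)
round 3: derive conn(a,h) via R1 from conn(a,f), conn(f,h)
round 3: derive conn(b,h) via R1 from conn(b,f), conn(f,h)
round 3: derive conn(e,b) via R1 from conn(e,a), conn(a,b)
round 3: derive conn(e,f) via R1 from conn(e,a), conn(a,f)
round 3: derive conn(e,h) via R1 from conn(e,j), conn(j,h)
round 3: derive conn(f,a) via R1 from conn(f,b), conn(b,a)
round 3: derive conn(h,h) via R1 from conn(h,f), conn(f,h)

conn(a,a)
conn(a,b)
conn(a,f)
conn(a,h)
conn(a,j)
conn(b,a)
conn(b,b)
conn(b,f)
conn(b,h)
conn(b,j)
conn(e,a)
conn(e,b)
conn(e,f)
conn(e,h)
conn(e,j)
conn(f,a)
conn(f,b)
conn(f,f)
conn(f,h)
conn(f,j)
conn(h,a)
conn(h,b)
conn(h,f)
conn(h,h)
conn(h,j)
conn(j,a)
conn(j,b)
conn(j,f)
conn(j,h)
conn(j,j)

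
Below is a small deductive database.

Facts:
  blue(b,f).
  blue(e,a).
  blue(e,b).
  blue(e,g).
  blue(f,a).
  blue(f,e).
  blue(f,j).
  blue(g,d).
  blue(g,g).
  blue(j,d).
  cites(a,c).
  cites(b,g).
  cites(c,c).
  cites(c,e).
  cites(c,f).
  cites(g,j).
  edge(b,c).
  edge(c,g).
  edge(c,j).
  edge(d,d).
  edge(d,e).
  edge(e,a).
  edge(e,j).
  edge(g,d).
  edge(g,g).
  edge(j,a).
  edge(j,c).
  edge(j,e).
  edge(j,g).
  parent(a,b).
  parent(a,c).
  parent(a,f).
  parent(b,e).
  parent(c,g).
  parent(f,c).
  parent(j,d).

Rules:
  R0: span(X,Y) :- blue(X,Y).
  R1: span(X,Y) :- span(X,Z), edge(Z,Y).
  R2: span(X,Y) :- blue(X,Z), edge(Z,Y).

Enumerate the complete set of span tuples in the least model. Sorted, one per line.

round 1: derive span(b,f) via R0 from blue(b,f)
round 1: derive span(e,a) via R0 from blue(e,a)
round 1: derive span(e,b) via R0 from blue(e,b)
round 1: derive span(e,g) via R0 from blue(e,g)
round 1: derive span(f,a) via R0 from blue(f,a)
round 1: derive span(f,e) via R0 from blue(f,e)
round 1: derive span(f,j) via R0 from blue(f,j)
round 1: derive span(g,d) via R0 from blue(g,d)
round 1: derive span(g,g) via R0 from blue(g,g)
round 1: derive span(j,d) via R0 from blue(j,d)
round 1: derive span(e,c) via R2 from blue(e,b), edge(b,c)
round 1: derive span(e,d) via R2 from blue(e,g), edge(g,d)
round 1: derive span(f,c) via R2 from blue(f,j), edge(j,c)
round 1: derive span(f,g) via R2 from blue(f,j), edge(j,g)
round 1: derive span(g,e) via R2 from blue(g,d), edge(d,e)
round 1: derive span(j,e) via R2 from blue(j,d), edge(d,e)
round 2: derive span(e,e) via R1 from span(e,d), edge(d,e)
round 2: derive span(e,j) via R1 from span(e,c), edge(c,j)
round 2: derive span(f,d) via R1 from span(f,g), edge(g,d)
round 2: derive span(g,a) via R1 from span(g,e), edge(e,a)
round 2: derive span(g,j) via R1 from span(g,e), edge(e,j)
round 2: derive span(j,a) via R1 from span(j,e), edge(e,a)
round 2: derive span(j,j) via R1 from span(j,e), edge(e,j)
round 3: derive span(g,c) via R1 from span(g,j), edge(j,c)
round 3: derive span(j,c) via R1 from span(j,j), edge(j,c)
round 3: derive span(j,g) via R1 from span(j,j), edge(j,g)

span(b,f)
span(e,a)
span(e,b)
span(e,c)
span(e,d)
span(e,e)
span(e,g)
span(e,j)
span(f,a)
span(f,c)
span(f,d)
span(f,e)
span(f,g)
span(f,j)
span(g,a)
span(g,c)
span(g,d)
span(g,e)
span(g,g)
span(g,j)
span(j,a)
span(j,c)
span(j,d)
span(j,e)
span(j,g)
span(j,j)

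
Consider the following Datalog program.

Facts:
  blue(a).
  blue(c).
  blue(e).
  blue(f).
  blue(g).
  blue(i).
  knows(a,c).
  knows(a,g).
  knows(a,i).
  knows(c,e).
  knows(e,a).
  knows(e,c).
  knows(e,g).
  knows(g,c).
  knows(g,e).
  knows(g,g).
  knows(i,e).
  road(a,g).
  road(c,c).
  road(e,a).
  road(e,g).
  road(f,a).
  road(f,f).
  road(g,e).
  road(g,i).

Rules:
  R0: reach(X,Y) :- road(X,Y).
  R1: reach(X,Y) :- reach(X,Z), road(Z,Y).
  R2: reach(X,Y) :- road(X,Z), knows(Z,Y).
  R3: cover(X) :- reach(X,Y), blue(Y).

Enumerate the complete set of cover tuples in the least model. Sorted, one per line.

round 1: derive reach(a,g) via R0 from road(a,g)
round 1: derive reach(c,c) via R0 from road(c,c)
round 1: derive reach(e,a) via R0 from road(e,a)
round 1: derive reach(e,g) via R0 from road(e,g)
round 1: derive reach(f,a) via R0 from road(f,a)
round 1: derive reach(f,f) via R0 from road(f,f)
round 1: derive reach(g,e) via R0 from road(g,e)
round 1: derive reach(g,i) via R0 from road(g,i)
round 1: derive reach(a,c) via R2 from road(a,g), knows(g,c)
round 1: derive reach(a,e) via R2 from road(a,g), knows(g,e)
round 1: derive reach(c,e) via R2 from road(c,c), knows(c,e)
round 1: derive reach(e,c) via R2 from road(e,a), knows(a,c)
round 1: derive reach(e,e) via R2 from road(e,g), knows(g,e)
round 1: derive reach(e,i) via R2 from road(e,a), knows(a,i)
round 1: derive reach(f,c) via R2 from road(f,a), knows(a,c)
round 1: derive reach(f,g) via R2 from road(f,a), knows(a,g)
round 1: derive reach(f,i) via R2 from road(f,a), knows(a,i)
round 1: derive reach(g,a) via R2 from road(g,e), knows(e,a)
round 1: derive reach(g,c) via R2 from road(g,e), knows(e,c)
round 1: derive reach(g,g) via R2 from road(g,e), knows(e,g)
round 2: derive reach(a,a) via R1 from reach(a,e), road(e,a)
round 2: derive reach(a,i) via R1 from reach(a,g), road(g,i)
round 2: derive reach(c,a) via R1 from reach(c,e), road(e,a)
round 2: derive reach(c,g) via R1 from reach(c,e), road(e,g)
round 2: derive reach(f,e) via R1 from reach(f,g), road(g,e)
round 2: derive cover(a) via R3 from reach(a,c), blue(c)
round 2: derive cover(c) via R3 from reach(c,c), blue(c)
round 2: derive cover(e) via R3 from reach(e,a), blue(a)
round 2: derive cover(f) via R3 from reach(f,a), blue(a)
round 2: derive cover(g) via R3 from reach(g,a), blue(a)
round 3: derive reach(c,i) via R1 from reach(c,g), road(g,i)

cover(a)
cover(c)
cover(e)
cover(f)
cover(g)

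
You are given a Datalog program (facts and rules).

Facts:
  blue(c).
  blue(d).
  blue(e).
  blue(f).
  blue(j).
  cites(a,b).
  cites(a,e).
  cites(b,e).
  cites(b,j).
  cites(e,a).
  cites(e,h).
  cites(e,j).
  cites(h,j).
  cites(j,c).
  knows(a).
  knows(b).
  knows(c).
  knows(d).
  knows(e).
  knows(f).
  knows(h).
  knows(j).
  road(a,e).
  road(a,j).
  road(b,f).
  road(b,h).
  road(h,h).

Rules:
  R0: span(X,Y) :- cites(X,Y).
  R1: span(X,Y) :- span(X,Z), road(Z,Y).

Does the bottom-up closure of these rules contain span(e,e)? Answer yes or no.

round 1: derive span(a,b) via R0 from cites(a,b)
round 1: derive span(a,e) via R0 from cites(a,e)
round 1: derive span(b,e) via R0 from cites(b,e)
round 1: derive span(b,j) via R0 from cites(b,j)
round 1: derive span(e,a) via R0 from cites(e,a)
round 1: derive span(e,h) via R0 from cites(e,h)
round 1: derive span(e,j) via R0 from cites(e,j)
round 1: derive span(h,j) via R0 from cites(h,j)
round 1: derive span(j,c) via R0 from cites(j,c)
round 2: derive span(a,f) via R1 from span(a,b), road(b,f)
round 2: derive span(a,h) via R1 from span(a,b), road(b,h)
round 2: derive span(e,e) via R1 from span(e,a), road(a,e)

yes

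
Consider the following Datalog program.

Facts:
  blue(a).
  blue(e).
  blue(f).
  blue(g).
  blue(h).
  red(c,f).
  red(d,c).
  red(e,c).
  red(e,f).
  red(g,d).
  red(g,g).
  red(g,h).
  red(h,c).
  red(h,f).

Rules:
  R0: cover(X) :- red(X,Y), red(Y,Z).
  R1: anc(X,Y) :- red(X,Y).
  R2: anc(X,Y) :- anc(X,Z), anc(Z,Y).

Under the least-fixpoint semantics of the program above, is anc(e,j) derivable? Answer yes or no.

no

round 1: derive anc(c,f) via R1 from red(c,f)
round 1: derive anc(d,c) via R1 from red(d,c)
round 1: derive anc(e,c) via R1 from red(e,c)
round 1: derive anc(e,f) via R1 from red(e,f)
round 1: derive anc(g,d) via R1 from red(g,d)
round 1: derive anc(g,g) via R1 from red(g,g)
round 1: derive anc(g,h) via R1 from red(g,h)
round 1: derive anc(h,c) via R1 from red(h,c)
round 1: derive anc(h,f) via R1 from red(h,f)
round 2: derive anc(d,f) via R2 from anc(d,c), anc(c,f)
round 2: derive anc(g,c) via R2 from anc(g,d), anc(d,c)
round 2: derive anc(g,f) via R2 from anc(g,h), anc(h,f)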